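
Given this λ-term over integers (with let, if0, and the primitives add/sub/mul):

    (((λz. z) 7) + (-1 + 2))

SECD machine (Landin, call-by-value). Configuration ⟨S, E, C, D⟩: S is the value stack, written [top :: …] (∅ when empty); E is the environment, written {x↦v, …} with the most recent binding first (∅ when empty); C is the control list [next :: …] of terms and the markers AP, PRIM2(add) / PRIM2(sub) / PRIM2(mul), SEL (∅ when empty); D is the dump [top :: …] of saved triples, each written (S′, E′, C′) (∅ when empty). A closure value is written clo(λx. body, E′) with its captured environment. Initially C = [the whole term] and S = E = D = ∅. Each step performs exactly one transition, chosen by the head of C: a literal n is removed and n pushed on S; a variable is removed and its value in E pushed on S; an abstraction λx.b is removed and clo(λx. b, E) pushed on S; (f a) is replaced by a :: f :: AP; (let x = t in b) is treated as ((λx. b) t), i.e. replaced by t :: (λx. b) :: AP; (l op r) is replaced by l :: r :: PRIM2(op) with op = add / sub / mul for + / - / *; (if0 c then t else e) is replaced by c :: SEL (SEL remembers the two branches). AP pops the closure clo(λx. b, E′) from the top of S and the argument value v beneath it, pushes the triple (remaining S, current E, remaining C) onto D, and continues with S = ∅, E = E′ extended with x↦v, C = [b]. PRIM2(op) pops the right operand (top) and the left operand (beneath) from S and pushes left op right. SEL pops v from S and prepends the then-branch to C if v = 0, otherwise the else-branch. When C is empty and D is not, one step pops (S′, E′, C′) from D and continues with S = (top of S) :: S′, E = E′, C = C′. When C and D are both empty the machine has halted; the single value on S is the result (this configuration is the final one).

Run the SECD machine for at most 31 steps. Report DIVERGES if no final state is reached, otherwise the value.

step 0: <S=∅, E=∅, C=[(((λz. z) 7) + (-1 + 2))], D=∅>
step 1: <S=∅, E=∅, C=[((λz. z) 7) :: (-1 + 2) :: PRIM2(add)], D=∅>
step 2: <S=∅, E=∅, C=[7 :: (λz. z) :: AP :: (-1 + 2) :: PRIM2(add)], D=∅>
step 3: <S=[7], E=∅, C=[(λz. z) :: AP :: (-1 + 2) :: PRIM2(add)], D=∅>
step 4: <S=[clo(λz. z, ∅) :: 7], E=∅, C=[AP :: (-1 + 2) :: PRIM2(add)], D=∅>
step 5: <S=∅, E={z↦7}, C=[z], D=[(∅, ∅, [(-1 + 2) :: PRIM2(add)])]>
step 6: <S=[7], E={z↦7}, C=∅, D=[(∅, ∅, [(-1 + 2) :: PRIM2(add)])]>
step 7: <S=[7], E=∅, C=[(-1 + 2) :: PRIM2(add)], D=∅>
step 8: <S=[7], E=∅, C=[-1 :: 2 :: PRIM2(add) :: PRIM2(add)], D=∅>
step 9: <S=[-1 :: 7], E=∅, C=[2 :: PRIM2(add) :: PRIM2(add)], D=∅>
step 10: <S=[2 :: -1 :: 7], E=∅, C=[PRIM2(add) :: PRIM2(add)], D=∅>
step 11: <S=[1 :: 7], E=∅, C=[PRIM2(add)], D=∅>
step 12: <S=[8], E=∅, C=∅, D=∅>
→ final value 8

Answer: 8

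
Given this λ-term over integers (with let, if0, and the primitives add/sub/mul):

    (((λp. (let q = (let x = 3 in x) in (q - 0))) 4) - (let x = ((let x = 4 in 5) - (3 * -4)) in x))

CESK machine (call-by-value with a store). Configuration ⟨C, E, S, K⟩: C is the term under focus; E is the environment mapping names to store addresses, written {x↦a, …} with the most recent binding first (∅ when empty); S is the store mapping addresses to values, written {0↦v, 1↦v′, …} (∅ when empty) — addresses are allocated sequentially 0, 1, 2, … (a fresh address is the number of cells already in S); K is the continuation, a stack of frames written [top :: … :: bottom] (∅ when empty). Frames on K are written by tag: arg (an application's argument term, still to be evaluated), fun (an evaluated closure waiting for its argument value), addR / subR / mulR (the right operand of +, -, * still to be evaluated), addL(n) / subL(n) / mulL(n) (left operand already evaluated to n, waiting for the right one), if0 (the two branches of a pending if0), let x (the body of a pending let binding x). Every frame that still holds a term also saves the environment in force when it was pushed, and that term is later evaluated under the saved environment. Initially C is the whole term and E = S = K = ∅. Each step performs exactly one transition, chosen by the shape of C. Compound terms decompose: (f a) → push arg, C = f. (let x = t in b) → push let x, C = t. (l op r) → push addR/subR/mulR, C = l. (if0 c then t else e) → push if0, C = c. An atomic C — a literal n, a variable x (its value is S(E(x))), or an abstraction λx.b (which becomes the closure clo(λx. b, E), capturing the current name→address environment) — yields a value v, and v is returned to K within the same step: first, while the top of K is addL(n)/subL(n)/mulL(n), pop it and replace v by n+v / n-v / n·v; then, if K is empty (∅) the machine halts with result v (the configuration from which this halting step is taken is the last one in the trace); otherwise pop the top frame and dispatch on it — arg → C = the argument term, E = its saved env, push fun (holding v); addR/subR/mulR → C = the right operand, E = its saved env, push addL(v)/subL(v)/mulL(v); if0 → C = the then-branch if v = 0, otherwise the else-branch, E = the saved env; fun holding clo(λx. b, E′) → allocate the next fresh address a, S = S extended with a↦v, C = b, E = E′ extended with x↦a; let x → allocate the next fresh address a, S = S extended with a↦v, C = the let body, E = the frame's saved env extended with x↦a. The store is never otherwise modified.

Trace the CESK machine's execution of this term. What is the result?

Answer: -14

Execution trace:
[0] <C=(((λp. (let q = (let x = 3 in x) in (q - 0))) 4) - (let x = ((let x = 4 in 5) - (3 * -4)) in x)), E=∅, S=∅, K=∅>
[1] <C=((λp. (let q = (let x = 3 in x) in (q - 0))) 4), E=∅, S=∅, K=[subR]>
[2] <C=(λp. (let q = (let x = 3 in x) in (q - 0))), E=∅, S=∅, K=[arg :: subR]>
[3] <C=4, E=∅, S=∅, K=[fun :: subR]>
[4] <C=(let q = (let x = 3 in x) in (q - 0)), E={p↦0}, S={0↦4}, K=[subR]>
[5] <C=(let x = 3 in x), E={p↦0}, S={0↦4}, K=[let q :: subR]>
[6] <C=3, E={p↦0}, S={0↦4}, K=[let x :: let q :: subR]>
[7] <C=x, E={x↦1, p↦0}, S={0↦4, 1↦3}, K=[let q :: subR]>
[8] <C=(q - 0), E={q↦2, p↦0}, S={0↦4, 1↦3, 2↦3}, K=[subR]>
[9] <C=q, E={q↦2, p↦0}, S={0↦4, 1↦3, 2↦3}, K=[subR :: subR]>
[10] <C=0, E={q↦2, p↦0}, S={0↦4, 1↦3, 2↦3}, K=[subL(3) :: subR]>
[11] <C=(let x = ((let x = 4 in 5) - (3 * -4)) in x), E=∅, S={0↦4, 1↦3, 2↦3}, K=[subL(3)]>
[12] <C=((let x = 4 in 5) - (3 * -4)), E=∅, S={0↦4, 1↦3, 2↦3}, K=[let x :: subL(3)]>
[13] <C=(let x = 4 in 5), E=∅, S={0↦4, 1↦3, 2↦3}, K=[subR :: let x :: subL(3)]>
[14] <C=4, E=∅, S={0↦4, 1↦3, 2↦3}, K=[let x :: subR :: let x :: subL(3)]>
[15] <C=5, E={x↦3}, S={0↦4, 1↦3, 2↦3, 3↦4}, K=[subR :: let x :: subL(3)]>
[16] <C=(3 * -4), E=∅, S={0↦4, 1↦3, 2↦3, 3↦4}, K=[subL(5) :: let x :: subL(3)]>
[17] <C=3, E=∅, S={0↦4, 1↦3, 2↦3, 3↦4}, K=[mulR :: subL(5) :: let x :: subL(3)]>
[18] <C=-4, E=∅, S={0↦4, 1↦3, 2↦3, 3↦4}, K=[mulL(3) :: subL(5) :: let x :: subL(3)]>
[19] <C=x, E={x↦4}, S={0↦4, 1↦3, 2↦3, 3↦4, 4↦17}, K=[subL(3)]>
→ final value -14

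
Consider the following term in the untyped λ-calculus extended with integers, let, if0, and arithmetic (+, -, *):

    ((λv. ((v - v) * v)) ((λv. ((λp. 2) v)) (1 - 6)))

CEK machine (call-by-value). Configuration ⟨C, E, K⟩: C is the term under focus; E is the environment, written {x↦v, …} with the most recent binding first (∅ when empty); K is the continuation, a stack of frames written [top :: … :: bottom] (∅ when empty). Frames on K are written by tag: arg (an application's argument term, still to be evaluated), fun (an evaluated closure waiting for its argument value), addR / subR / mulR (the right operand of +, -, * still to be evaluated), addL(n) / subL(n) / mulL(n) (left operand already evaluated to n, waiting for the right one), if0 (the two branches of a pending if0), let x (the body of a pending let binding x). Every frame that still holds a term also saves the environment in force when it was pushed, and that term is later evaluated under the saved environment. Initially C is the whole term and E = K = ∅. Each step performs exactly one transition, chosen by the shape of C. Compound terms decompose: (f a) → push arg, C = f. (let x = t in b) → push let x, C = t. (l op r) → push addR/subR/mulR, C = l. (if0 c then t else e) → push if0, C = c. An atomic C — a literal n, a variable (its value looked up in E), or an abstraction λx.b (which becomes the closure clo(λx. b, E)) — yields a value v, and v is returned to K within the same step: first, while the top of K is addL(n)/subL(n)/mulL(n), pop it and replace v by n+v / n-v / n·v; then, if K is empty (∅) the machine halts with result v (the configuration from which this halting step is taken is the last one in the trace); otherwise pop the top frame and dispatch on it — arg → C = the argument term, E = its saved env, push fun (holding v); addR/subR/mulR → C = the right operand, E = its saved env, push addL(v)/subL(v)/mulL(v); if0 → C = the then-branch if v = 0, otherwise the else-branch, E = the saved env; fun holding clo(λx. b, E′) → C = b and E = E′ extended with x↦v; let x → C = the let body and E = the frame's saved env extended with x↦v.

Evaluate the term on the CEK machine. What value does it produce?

t=0: ⟨C=((λv. ((v - v) * v)) ((λv. ((λp. 2) v)) (1 - 6))); E=∅; K=∅⟩
t=1: ⟨C=(λv. ((v - v) * v)); E=∅; K=[arg]⟩
t=2: ⟨C=((λv. ((λp. 2) v)) (1 - 6)); E=∅; K=[fun]⟩
t=3: ⟨C=(λv. ((λp. 2) v)); E=∅; K=[arg :: fun]⟩
t=4: ⟨C=(1 - 6); E=∅; K=[fun :: fun]⟩
t=5: ⟨C=1; E=∅; K=[subR :: fun :: fun]⟩
t=6: ⟨C=6; E=∅; K=[subL(1) :: fun :: fun]⟩
t=7: ⟨C=((λp. 2) v); E={v↦-5}; K=[fun]⟩
t=8: ⟨C=(λp. 2); E={v↦-5}; K=[arg :: fun]⟩
t=9: ⟨C=v; E={v↦-5}; K=[fun :: fun]⟩
t=10: ⟨C=2; E={p↦-5, v↦-5}; K=[fun]⟩
t=11: ⟨C=((v - v) * v); E={v↦2}; K=∅⟩
t=12: ⟨C=(v - v); E={v↦2}; K=[mulR]⟩
t=13: ⟨C=v; E={v↦2}; K=[subR :: mulR]⟩
t=14: ⟨C=v; E={v↦2}; K=[subL(2) :: mulR]⟩
t=15: ⟨C=v; E={v↦2}; K=[mulL(0)]⟩
→ final value 0

Answer: 0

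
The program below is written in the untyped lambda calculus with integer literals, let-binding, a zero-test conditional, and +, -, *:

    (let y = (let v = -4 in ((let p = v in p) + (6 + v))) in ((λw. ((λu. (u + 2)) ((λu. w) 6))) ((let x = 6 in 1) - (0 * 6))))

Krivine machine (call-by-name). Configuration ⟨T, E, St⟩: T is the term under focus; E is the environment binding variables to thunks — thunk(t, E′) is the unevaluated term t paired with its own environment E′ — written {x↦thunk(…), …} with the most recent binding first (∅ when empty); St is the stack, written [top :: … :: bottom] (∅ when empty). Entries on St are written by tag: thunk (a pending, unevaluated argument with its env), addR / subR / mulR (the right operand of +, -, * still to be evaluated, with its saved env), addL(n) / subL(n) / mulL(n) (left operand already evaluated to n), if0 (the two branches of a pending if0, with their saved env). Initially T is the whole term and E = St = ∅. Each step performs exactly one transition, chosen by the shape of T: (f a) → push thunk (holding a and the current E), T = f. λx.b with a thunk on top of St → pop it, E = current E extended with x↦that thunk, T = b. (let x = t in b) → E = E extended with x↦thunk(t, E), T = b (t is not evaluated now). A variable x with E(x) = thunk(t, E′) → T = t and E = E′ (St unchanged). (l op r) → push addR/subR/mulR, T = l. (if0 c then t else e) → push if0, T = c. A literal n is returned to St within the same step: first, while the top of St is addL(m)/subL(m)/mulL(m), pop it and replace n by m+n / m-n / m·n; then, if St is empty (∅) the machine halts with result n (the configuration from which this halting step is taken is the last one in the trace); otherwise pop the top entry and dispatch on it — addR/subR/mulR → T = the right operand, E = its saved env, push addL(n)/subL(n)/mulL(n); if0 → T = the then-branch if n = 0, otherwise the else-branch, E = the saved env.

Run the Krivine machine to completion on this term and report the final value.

t=0: [T=(let y = (let v = -4 in ((let p = v in p) + (6 + v))) in ((λw. ((λu. (u + 2)) ((λu. w) 6))) ((let x = 6 in 1) - (0 * 6)))) | E=∅ | St=∅]
t=1: [T=((λw. ((λu. (u + 2)) ((λu. w) 6))) ((let x = 6 in 1) - (0 * 6))) | E={y↦thunk((let v = -4 in ((let p = v in p) + (6 + v))), ∅)} | St=∅]
t=2: [T=(λw. ((λu. (u + 2)) ((λu. w) 6))) | E={y↦thunk((let v = -4 in ((let p = v in p) + (6 + v))), ∅)} | St=[thunk]]
t=3: [T=((λu. (u + 2)) ((λu. w) 6)) | E={w↦thunk(((let x = 6 in 1) - (0 * 6)), {y↦thunk((let v = -4 in ((let p = v in p) + (6 + v))), ∅)}), y↦thunk((let v = -4 in ((let p = v in p) + (6 + v))), ∅)} | St=∅]
t=4: [T=(λu. (u + 2)) | E={w↦thunk(((let x = 6 in 1) - (0 * 6)), {y↦thunk((let v = -4 in ((let p = v in p) + (6 + v))), ∅)}), y↦thunk((let v = -4 in ((let p = v in p) + (6 + v))), ∅)} | St=[thunk]]
t=5: [T=(u + 2) | E={u↦thunk(((λu. w) 6), {w↦thunk(((let x = 6 in 1) - (0 * 6)), {y↦thunk((let v = -4 in ((let p = v in p) + (6 + v))), ∅)}), y↦thunk((let v = -4 in ((let p = v in p) + (6 + v))), ∅)}), w↦thunk(((let x = 6 in 1) - (0 * 6)), {y↦thunk((let v = -4 in ((let p = v in p) + (6 + v))), ∅)}), y↦thunk((let v = -4 in ((let p = v in p) + (6 + v))), ∅)} | St=∅]
t=6: [T=u | E={u↦thunk(((λu. w) 6), {w↦thunk(((let x = 6 in 1) - (0 * 6)), {y↦thunk((let v = -4 in ((let p = v in p) + (6 + v))), ∅)}), y↦thunk((let v = -4 in ((let p = v in p) + (6 + v))), ∅)}), w↦thunk(((let x = 6 in 1) - (0 * 6)), {y↦thunk((let v = -4 in ((let p = v in p) + (6 + v))), ∅)}), y↦thunk((let v = -4 in ((let p = v in p) + (6 + v))), ∅)} | St=[addR]]
t=7: [T=((λu. w) 6) | E={w↦thunk(((let x = 6 in 1) - (0 * 6)), {y↦thunk((let v = -4 in ((let p = v in p) + (6 + v))), ∅)}), y↦thunk((let v = -4 in ((let p = v in p) + (6 + v))), ∅)} | St=[addR]]
t=8: [T=(λu. w) | E={w↦thunk(((let x = 6 in 1) - (0 * 6)), {y↦thunk((let v = -4 in ((let p = v in p) + (6 + v))), ∅)}), y↦thunk((let v = -4 in ((let p = v in p) + (6 + v))), ∅)} | St=[thunk :: addR]]
t=9: [T=w | E={u↦thunk(6, {w↦thunk(((let x = 6 in 1) - (0 * 6)), {y↦thunk((let v = -4 in ((let p = v in p) + (6 + v))), ∅)}), y↦thunk((let v = -4 in ((let p = v in p) + (6 + v))), ∅)}), w↦thunk(((let x = 6 in 1) - (0 * 6)), {y↦thunk((let v = -4 in ((let p = v in p) + (6 + v))), ∅)}), y↦thunk((let v = -4 in ((let p = v in p) + (6 + v))), ∅)} | St=[addR]]
t=10: [T=((let x = 6 in 1) - (0 * 6)) | E={y↦thunk((let v = -4 in ((let p = v in p) + (6 + v))), ∅)} | St=[addR]]
t=11: [T=(let x = 6 in 1) | E={y↦thunk((let v = -4 in ((let p = v in p) + (6 + v))), ∅)} | St=[subR :: addR]]
t=12: [T=1 | E={x↦thunk(6, {y↦thunk((let v = -4 in ((let p = v in p) + (6 + v))), ∅)}), y↦thunk((let v = -4 in ((let p = v in p) + (6 + v))), ∅)} | St=[subR :: addR]]
t=13: [T=(0 * 6) | E={y↦thunk((let v = -4 in ((let p = v in p) + (6 + v))), ∅)} | St=[subL(1) :: addR]]
t=14: [T=0 | E={y↦thunk((let v = -4 in ((let p = v in p) + (6 + v))), ∅)} | St=[mulR :: subL(1) :: addR]]
t=15: [T=6 | E={y↦thunk((let v = -4 in ((let p = v in p) + (6 + v))), ∅)} | St=[mulL(0) :: subL(1) :: addR]]
t=16: [T=2 | E={u↦thunk(((λu. w) 6), {w↦thunk(((let x = 6 in 1) - (0 * 6)), {y↦thunk((let v = -4 in ((let p = v in p) + (6 + v))), ∅)}), y↦thunk((let v = -4 in ((let p = v in p) + (6 + v))), ∅)}), w↦thunk(((let x = 6 in 1) - (0 * 6)), {y↦thunk((let v = -4 in ((let p = v in p) + (6 + v))), ∅)}), y↦thunk((let v = -4 in ((let p = v in p) + (6 + v))), ∅)} | St=[addL(1)]]
→ final value 3

Answer: 3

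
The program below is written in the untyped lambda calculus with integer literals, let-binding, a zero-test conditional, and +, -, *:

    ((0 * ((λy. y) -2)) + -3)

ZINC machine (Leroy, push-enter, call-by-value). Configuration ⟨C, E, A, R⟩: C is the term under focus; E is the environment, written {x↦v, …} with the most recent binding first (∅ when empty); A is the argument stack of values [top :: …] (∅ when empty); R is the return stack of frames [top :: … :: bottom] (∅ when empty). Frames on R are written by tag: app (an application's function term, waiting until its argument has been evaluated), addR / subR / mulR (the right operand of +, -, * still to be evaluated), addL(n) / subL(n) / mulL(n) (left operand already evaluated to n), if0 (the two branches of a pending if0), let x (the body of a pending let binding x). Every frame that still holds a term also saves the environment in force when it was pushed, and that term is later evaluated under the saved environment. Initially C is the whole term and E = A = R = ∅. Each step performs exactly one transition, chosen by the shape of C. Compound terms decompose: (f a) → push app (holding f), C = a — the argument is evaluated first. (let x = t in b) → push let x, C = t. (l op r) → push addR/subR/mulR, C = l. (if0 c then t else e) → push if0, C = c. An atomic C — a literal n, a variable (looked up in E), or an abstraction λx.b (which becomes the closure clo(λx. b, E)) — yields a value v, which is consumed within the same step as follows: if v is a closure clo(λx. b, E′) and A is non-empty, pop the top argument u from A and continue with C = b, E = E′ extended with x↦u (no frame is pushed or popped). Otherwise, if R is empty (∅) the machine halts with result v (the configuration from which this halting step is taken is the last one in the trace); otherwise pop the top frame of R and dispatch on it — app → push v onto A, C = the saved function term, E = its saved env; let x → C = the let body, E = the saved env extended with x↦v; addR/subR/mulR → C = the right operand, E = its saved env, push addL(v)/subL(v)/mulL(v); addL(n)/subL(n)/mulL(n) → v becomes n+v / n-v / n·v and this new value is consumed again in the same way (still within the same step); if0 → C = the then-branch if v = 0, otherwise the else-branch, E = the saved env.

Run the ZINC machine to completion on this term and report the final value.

Answer: -3

Machine steps:
[0] <C=((0 * ((λy. y) -2)) + -3), E=∅, A=∅, R=∅>
[1] <C=(0 * ((λy. y) -2)), E=∅, A=∅, R=[addR]>
[2] <C=0, E=∅, A=∅, R=[mulR :: addR]>
[3] <C=((λy. y) -2), E=∅, A=∅, R=[mulL(0) :: addR]>
[4] <C=-2, E=∅, A=∅, R=[app :: mulL(0) :: addR]>
[5] <C=(λy. y), E=∅, A=[-2], R=[mulL(0) :: addR]>
[6] <C=y, E={y↦-2}, A=∅, R=[mulL(0) :: addR]>
[7] <C=-3, E=∅, A=∅, R=[addL(0)]>
→ final value -3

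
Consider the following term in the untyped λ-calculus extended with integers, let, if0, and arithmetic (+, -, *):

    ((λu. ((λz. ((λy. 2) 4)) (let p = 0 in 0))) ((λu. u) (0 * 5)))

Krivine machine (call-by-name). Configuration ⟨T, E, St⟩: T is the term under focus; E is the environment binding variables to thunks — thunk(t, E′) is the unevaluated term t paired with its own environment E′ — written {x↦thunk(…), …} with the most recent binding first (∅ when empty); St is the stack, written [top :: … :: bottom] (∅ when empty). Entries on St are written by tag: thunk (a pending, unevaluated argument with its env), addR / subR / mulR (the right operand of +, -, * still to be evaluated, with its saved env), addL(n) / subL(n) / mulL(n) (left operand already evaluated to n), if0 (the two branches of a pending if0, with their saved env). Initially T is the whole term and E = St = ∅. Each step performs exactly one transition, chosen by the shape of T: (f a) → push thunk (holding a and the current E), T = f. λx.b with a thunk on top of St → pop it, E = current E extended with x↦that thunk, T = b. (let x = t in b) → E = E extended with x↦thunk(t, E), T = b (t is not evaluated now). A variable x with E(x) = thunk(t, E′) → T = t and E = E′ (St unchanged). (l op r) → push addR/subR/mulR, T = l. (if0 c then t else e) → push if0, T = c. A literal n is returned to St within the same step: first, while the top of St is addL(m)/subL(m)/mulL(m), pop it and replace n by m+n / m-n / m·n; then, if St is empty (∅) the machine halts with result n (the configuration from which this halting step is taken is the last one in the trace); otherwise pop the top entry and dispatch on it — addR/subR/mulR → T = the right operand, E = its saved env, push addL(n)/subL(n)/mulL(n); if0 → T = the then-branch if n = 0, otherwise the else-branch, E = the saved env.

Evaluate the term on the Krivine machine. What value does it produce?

Answer: 2

Derivation:
[0] [T=((λu. ((λz. ((λy. 2) 4)) (let p = 0 in 0))) ((λu. u) (0 * 5))) | E=∅ | St=∅]
[1] [T=(λu. ((λz. ((λy. 2) 4)) (let p = 0 in 0))) | E=∅ | St=[thunk]]
[2] [T=((λz. ((λy. 2) 4)) (let p = 0 in 0)) | E={u↦thunk(((λu. u) (0 * 5)), ∅)} | St=∅]
[3] [T=(λz. ((λy. 2) 4)) | E={u↦thunk(((λu. u) (0 * 5)), ∅)} | St=[thunk]]
[4] [T=((λy. 2) 4) | E={z↦thunk((let p = 0 in 0), {u↦thunk(((λu. u) (0 * 5)), ∅)}), u↦thunk(((λu. u) (0 * 5)), ∅)} | St=∅]
[5] [T=(λy. 2) | E={z↦thunk((let p = 0 in 0), {u↦thunk(((λu. u) (0 * 5)), ∅)}), u↦thunk(((λu. u) (0 * 5)), ∅)} | St=[thunk]]
[6] [T=2 | E={y↦thunk(4, {z↦thunk((let p = 0 in 0), {u↦thunk(((λu. u) (0 * 5)), ∅)}), u↦thunk(((λu. u) (0 * 5)), ∅)}), z↦thunk((let p = 0 in 0), {u↦thunk(((λu. u) (0 * 5)), ∅)}), u↦thunk(((λu. u) (0 * 5)), ∅)} | St=∅]
→ final value 2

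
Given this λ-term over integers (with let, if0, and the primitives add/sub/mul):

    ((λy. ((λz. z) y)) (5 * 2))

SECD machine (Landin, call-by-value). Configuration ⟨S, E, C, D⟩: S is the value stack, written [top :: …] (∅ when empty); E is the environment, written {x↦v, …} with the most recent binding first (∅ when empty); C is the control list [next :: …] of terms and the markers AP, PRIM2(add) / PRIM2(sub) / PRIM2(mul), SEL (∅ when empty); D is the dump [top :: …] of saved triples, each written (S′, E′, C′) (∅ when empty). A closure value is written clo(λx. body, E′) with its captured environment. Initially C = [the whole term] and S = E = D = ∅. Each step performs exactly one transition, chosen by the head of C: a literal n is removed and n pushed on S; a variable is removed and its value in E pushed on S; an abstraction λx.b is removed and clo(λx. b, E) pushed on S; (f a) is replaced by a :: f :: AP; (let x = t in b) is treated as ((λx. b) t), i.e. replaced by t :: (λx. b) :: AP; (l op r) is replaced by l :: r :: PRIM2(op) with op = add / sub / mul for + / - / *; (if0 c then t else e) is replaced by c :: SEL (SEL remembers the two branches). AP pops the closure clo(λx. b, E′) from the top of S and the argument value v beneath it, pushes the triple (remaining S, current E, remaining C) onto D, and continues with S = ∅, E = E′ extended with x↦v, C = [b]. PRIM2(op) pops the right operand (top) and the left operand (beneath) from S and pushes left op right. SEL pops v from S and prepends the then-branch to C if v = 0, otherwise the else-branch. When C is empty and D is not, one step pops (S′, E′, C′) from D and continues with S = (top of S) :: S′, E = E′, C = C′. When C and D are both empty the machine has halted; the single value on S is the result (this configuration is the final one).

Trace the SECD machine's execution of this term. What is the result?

t=0: <S=∅, E=∅, C=[((λy. ((λz. z) y)) (5 * 2))], D=∅>
t=1: <S=∅, E=∅, C=[(5 * 2) :: (λy. ((λz. z) y)) :: AP], D=∅>
t=2: <S=∅, E=∅, C=[5 :: 2 :: PRIM2(mul) :: (λy. ((λz. z) y)) :: AP], D=∅>
t=3: <S=[5], E=∅, C=[2 :: PRIM2(mul) :: (λy. ((λz. z) y)) :: AP], D=∅>
t=4: <S=[2 :: 5], E=∅, C=[PRIM2(mul) :: (λy. ((λz. z) y)) :: AP], D=∅>
t=5: <S=[10], E=∅, C=[(λy. ((λz. z) y)) :: AP], D=∅>
t=6: <S=[clo(λy. ((λz. z) y), ∅) :: 10], E=∅, C=[AP], D=∅>
t=7: <S=∅, E={y↦10}, C=[((λz. z) y)], D=[(∅, ∅, ∅)]>
t=8: <S=∅, E={y↦10}, C=[y :: (λz. z) :: AP], D=[(∅, ∅, ∅)]>
t=9: <S=[10], E={y↦10}, C=[(λz. z) :: AP], D=[(∅, ∅, ∅)]>
t=10: <S=[clo(λz. z, {y↦10}) :: 10], E={y↦10}, C=[AP], D=[(∅, ∅, ∅)]>
t=11: <S=∅, E={z↦10, y↦10}, C=[z], D=[(∅, {y↦10}, ∅) :: (∅, ∅, ∅)]>
t=12: <S=[10], E={z↦10, y↦10}, C=∅, D=[(∅, {y↦10}, ∅) :: (∅, ∅, ∅)]>
t=13: <S=[10], E={y↦10}, C=∅, D=[(∅, ∅, ∅)]>
t=14: <S=[10], E=∅, C=∅, D=∅>
→ final value 10

Answer: 10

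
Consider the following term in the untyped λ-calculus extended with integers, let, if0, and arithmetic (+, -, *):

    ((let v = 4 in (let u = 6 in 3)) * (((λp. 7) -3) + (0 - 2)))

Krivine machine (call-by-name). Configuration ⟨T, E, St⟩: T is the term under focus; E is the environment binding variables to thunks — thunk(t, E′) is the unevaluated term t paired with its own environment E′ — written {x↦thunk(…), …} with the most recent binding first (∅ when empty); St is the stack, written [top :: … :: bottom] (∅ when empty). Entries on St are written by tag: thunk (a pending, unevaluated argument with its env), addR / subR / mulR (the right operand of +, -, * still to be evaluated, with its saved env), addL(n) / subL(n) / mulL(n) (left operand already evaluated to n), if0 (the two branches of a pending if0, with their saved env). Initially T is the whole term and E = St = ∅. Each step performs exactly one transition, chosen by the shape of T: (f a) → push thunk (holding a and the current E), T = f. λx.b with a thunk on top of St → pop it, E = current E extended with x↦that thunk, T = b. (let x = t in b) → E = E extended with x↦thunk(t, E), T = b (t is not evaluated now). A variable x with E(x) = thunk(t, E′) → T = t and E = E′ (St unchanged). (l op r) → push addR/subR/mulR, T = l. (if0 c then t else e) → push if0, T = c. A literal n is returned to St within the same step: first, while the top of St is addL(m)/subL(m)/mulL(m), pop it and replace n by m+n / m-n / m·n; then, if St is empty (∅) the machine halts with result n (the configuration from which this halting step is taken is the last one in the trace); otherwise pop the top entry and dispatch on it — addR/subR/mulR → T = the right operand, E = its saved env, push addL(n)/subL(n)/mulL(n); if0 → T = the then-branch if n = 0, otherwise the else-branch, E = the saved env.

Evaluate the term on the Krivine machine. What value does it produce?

[0] <T=((let v = 4 in (let u = 6 in 3)) * (((λp. 7) -3) + (0 - 2))), E=∅, St=∅>
[1] <T=(let v = 4 in (let u = 6 in 3)), E=∅, St=[mulR]>
[2] <T=(let u = 6 in 3), E={v↦thunk(4, ∅)}, St=[mulR]>
[3] <T=3, E={u↦thunk(6, {v↦thunk(4, ∅)}), v↦thunk(4, ∅)}, St=[mulR]>
[4] <T=(((λp. 7) -3) + (0 - 2)), E=∅, St=[mulL(3)]>
[5] <T=((λp. 7) -3), E=∅, St=[addR :: mulL(3)]>
[6] <T=(λp. 7), E=∅, St=[thunk :: addR :: mulL(3)]>
[7] <T=7, E={p↦thunk(-3, ∅)}, St=[addR :: mulL(3)]>
[8] <T=(0 - 2), E=∅, St=[addL(7) :: mulL(3)]>
[9] <T=0, E=∅, St=[subR :: addL(7) :: mulL(3)]>
[10] <T=2, E=∅, St=[subL(0) :: addL(7) :: mulL(3)]>
→ final value 15

Answer: 15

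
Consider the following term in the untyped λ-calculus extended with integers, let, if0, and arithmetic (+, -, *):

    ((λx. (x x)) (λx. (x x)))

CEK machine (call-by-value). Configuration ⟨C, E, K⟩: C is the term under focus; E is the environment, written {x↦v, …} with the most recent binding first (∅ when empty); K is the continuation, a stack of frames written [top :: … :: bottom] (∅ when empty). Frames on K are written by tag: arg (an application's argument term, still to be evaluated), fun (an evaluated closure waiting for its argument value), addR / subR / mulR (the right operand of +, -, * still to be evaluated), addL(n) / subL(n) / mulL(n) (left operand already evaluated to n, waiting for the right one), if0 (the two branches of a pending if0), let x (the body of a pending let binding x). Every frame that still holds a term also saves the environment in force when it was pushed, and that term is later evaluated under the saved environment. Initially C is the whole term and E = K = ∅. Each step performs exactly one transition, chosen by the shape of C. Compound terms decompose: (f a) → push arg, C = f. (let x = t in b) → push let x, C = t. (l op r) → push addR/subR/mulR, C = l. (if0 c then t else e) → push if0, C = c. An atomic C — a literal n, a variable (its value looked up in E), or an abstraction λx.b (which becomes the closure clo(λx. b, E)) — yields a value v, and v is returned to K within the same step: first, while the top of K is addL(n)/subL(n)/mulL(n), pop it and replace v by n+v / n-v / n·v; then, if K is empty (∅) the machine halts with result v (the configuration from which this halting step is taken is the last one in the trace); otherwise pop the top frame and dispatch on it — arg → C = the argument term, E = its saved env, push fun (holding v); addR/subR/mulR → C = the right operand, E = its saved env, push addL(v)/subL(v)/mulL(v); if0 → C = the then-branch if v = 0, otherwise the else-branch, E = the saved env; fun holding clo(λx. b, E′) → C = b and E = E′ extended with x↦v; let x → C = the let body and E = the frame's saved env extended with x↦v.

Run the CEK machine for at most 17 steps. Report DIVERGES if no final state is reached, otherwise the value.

Answer: DIVERGES (no final state within 17 steps)

Machine steps:
0. ⟨C=((λx. (x x)) (λx. (x x))); E=∅; K=∅⟩
1. ⟨C=(λx. (x x)); E=∅; K=[arg]⟩
2. ⟨C=(λx. (x x)); E=∅; K=[fun]⟩
3. ⟨C=(x x); E={x↦clo(λx. (x x), ∅)}; K=∅⟩
4. ⟨C=x; E={x↦clo(λx. (x x), ∅)}; K=[arg]⟩
5. ⟨C=x; E={x↦clo(λx. (x x), ∅)}; K=[fun]⟩
… configuration repeats with period 3 (steps 3–5 recur indefinitely) …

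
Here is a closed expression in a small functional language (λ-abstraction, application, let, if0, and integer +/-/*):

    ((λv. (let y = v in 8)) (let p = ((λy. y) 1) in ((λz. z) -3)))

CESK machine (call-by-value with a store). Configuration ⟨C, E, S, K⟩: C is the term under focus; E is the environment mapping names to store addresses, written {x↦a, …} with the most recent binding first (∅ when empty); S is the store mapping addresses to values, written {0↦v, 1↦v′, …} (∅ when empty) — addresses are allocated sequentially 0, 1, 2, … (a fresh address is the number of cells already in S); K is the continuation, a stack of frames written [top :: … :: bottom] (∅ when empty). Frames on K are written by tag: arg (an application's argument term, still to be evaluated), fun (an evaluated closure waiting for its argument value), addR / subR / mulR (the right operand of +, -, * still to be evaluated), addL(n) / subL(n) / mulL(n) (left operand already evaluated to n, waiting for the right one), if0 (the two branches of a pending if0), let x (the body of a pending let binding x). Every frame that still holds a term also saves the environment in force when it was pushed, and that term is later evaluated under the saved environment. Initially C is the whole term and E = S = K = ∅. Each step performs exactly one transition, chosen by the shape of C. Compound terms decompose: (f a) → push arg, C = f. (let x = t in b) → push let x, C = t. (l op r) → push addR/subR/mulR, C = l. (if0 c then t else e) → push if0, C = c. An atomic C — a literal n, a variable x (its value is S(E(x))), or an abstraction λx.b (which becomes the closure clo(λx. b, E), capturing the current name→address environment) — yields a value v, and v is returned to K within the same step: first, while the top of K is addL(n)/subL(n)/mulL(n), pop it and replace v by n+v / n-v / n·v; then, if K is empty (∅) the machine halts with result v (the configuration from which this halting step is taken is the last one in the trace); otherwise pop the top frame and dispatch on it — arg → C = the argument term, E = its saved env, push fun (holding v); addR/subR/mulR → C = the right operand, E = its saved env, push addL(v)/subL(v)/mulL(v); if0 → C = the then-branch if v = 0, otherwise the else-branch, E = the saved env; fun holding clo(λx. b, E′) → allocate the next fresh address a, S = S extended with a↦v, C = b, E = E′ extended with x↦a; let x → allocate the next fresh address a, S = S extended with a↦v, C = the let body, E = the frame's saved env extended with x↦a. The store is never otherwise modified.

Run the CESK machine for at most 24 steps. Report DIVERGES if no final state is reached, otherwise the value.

Answer: 8

Machine steps:
t=0: <C=((λv. (let y = v in 8)) (let p = ((λy. y) 1) in ((λz. z) -3))), E=∅, S=∅, K=∅>
t=1: <C=(λv. (let y = v in 8)), E=∅, S=∅, K=[arg]>
t=2: <C=(let p = ((λy. y) 1) in ((λz. z) -3)), E=∅, S=∅, K=[fun]>
t=3: <C=((λy. y) 1), E=∅, S=∅, K=[let p :: fun]>
t=4: <C=(λy. y), E=∅, S=∅, K=[arg :: let p :: fun]>
t=5: <C=1, E=∅, S=∅, K=[fun :: let p :: fun]>
t=6: <C=y, E={y↦0}, S={0↦1}, K=[let p :: fun]>
t=7: <C=((λz. z) -3), E={p↦1}, S={0↦1, 1↦1}, K=[fun]>
t=8: <C=(λz. z), E={p↦1}, S={0↦1, 1↦1}, K=[arg :: fun]>
t=9: <C=-3, E={p↦1}, S={0↦1, 1↦1}, K=[fun :: fun]>
t=10: <C=z, E={z↦2, p↦1}, S={0↦1, 1↦1, 2↦-3}, K=[fun]>
t=11: <C=(let y = v in 8), E={v↦3}, S={0↦1, 1↦1, 2↦-3, 3↦-3}, K=∅>
t=12: <C=v, E={v↦3}, S={0↦1, 1↦1, 2↦-3, 3↦-3}, K=[let y]>
t=13: <C=8, E={y↦4, v↦3}, S={0↦1, 1↦1, 2↦-3, 3↦-3, 4↦-3}, K=∅>
→ final value 8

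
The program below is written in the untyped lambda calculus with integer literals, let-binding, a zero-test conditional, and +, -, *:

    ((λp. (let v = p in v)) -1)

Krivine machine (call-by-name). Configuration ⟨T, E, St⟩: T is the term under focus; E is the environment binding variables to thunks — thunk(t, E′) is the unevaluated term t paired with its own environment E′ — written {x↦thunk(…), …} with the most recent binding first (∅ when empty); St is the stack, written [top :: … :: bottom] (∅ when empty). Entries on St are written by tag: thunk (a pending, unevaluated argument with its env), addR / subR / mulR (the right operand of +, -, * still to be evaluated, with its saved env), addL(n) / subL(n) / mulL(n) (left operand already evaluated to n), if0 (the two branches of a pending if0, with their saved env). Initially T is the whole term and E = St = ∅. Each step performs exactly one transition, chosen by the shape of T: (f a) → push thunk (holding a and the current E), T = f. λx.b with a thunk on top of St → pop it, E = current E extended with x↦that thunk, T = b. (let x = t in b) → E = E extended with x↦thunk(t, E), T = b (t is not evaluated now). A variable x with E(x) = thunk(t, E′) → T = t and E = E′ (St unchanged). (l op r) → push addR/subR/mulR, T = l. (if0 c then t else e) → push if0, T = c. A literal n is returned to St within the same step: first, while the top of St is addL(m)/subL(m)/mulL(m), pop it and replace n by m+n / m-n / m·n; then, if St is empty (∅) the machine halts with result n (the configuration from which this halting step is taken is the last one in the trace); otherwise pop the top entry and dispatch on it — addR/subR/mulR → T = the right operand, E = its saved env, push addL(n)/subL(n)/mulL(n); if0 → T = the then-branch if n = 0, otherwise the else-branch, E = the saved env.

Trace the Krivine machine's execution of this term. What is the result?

Answer: -1

Derivation:
0. ⟨T=((λp. (let v = p in v)) -1); E=∅; St=∅⟩
1. ⟨T=(λp. (let v = p in v)); E=∅; St=[thunk]⟩
2. ⟨T=(let v = p in v); E={p↦thunk(-1, ∅)}; St=∅⟩
3. ⟨T=v; E={v↦thunk(p, {p↦thunk(-1, ∅)}), p↦thunk(-1, ∅)}; St=∅⟩
4. ⟨T=p; E={p↦thunk(-1, ∅)}; St=∅⟩
5. ⟨T=-1; E=∅; St=∅⟩
→ final value -1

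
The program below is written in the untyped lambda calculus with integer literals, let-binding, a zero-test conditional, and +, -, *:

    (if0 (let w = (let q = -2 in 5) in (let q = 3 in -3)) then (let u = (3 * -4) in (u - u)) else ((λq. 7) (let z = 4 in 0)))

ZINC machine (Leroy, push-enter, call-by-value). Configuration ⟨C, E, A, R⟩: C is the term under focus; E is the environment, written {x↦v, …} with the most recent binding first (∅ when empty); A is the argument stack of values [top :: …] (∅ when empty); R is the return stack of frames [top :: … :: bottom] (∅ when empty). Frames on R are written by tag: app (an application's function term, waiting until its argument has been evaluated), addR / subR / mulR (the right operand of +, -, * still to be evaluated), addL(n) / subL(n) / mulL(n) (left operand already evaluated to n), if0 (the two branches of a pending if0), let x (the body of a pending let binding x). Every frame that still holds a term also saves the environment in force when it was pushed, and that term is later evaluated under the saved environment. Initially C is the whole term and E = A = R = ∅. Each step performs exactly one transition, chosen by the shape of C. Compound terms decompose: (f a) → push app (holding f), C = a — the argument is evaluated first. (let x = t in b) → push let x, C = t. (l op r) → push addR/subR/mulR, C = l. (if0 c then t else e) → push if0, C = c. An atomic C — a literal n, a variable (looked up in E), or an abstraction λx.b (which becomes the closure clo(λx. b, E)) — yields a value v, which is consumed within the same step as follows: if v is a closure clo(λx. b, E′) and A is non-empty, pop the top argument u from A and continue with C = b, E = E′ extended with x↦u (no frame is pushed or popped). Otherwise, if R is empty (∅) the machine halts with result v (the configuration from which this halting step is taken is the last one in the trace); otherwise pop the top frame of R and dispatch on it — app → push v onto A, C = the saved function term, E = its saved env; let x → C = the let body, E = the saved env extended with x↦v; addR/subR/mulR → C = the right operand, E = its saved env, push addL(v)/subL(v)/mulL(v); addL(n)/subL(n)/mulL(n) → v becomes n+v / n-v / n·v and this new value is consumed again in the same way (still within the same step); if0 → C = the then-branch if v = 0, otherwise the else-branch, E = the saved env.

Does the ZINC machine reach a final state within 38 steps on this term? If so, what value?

step 0: [C=(if0 (let w = (let q = -2 in 5) in (let q = 3 in -3)) then (let u = (3 * -4) in (u - u)) else ((λq. 7) (let z = 4 in 0))) | E=∅ | A=∅ | R=∅]
step 1: [C=(let w = (let q = -2 in 5) in (let q = 3 in -3)) | E=∅ | A=∅ | R=[if0]]
step 2: [C=(let q = -2 in 5) | E=∅ | A=∅ | R=[let w :: if0]]
step 3: [C=-2 | E=∅ | A=∅ | R=[let q :: let w :: if0]]
step 4: [C=5 | E={q↦-2} | A=∅ | R=[let w :: if0]]
step 5: [C=(let q = 3 in -3) | E={w↦5} | A=∅ | R=[if0]]
step 6: [C=3 | E={w↦5} | A=∅ | R=[let q :: if0]]
step 7: [C=-3 | E={q↦3, w↦5} | A=∅ | R=[if0]]
step 8: [C=((λq. 7) (let z = 4 in 0)) | E=∅ | A=∅ | R=∅]
step 9: [C=(let z = 4 in 0) | E=∅ | A=∅ | R=[app]]
step 10: [C=4 | E=∅ | A=∅ | R=[let z :: app]]
step 11: [C=0 | E={z↦4} | A=∅ | R=[app]]
step 12: [C=(λq. 7) | E=∅ | A=[0] | R=∅]
step 13: [C=7 | E={q↦0} | A=∅ | R=∅]
→ final value 7

Answer: 7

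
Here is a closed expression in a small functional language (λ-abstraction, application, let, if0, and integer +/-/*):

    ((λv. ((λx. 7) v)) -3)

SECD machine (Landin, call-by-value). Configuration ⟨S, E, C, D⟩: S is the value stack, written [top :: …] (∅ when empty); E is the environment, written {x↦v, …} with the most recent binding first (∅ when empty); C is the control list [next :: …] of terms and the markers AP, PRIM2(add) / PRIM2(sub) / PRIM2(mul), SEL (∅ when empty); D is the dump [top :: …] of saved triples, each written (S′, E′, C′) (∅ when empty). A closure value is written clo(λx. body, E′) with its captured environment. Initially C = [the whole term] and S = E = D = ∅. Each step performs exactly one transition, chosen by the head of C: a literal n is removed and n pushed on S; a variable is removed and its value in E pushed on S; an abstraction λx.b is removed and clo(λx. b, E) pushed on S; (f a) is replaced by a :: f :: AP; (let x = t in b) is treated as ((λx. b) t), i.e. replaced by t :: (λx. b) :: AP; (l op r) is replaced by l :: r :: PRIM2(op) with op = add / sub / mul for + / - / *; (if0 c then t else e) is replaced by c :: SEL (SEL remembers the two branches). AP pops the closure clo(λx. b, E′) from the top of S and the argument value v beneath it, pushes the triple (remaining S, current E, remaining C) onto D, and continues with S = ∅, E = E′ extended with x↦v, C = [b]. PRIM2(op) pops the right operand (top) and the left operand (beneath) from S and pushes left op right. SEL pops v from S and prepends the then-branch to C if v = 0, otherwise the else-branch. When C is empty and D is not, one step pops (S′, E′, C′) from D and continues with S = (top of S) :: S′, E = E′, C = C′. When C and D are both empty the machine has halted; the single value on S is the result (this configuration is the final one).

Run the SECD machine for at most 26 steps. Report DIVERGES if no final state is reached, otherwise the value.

Answer: 7

Machine steps:
t=0: [S=∅ | E=∅ | C=[((λv. ((λx. 7) v)) -3)] | D=∅]
t=1: [S=∅ | E=∅ | C=[-3 :: (λv. ((λx. 7) v)) :: AP] | D=∅]
t=2: [S=[-3] | E=∅ | C=[(λv. ((λx. 7) v)) :: AP] | D=∅]
t=3: [S=[clo(λv. ((λx. 7) v), ∅) :: -3] | E=∅ | C=[AP] | D=∅]
t=4: [S=∅ | E={v↦-3} | C=[((λx. 7) v)] | D=[(∅, ∅, ∅)]]
t=5: [S=∅ | E={v↦-3} | C=[v :: (λx. 7) :: AP] | D=[(∅, ∅, ∅)]]
t=6: [S=[-3] | E={v↦-3} | C=[(λx. 7) :: AP] | D=[(∅, ∅, ∅)]]
t=7: [S=[clo(λx. 7, {v↦-3}) :: -3] | E={v↦-3} | C=[AP] | D=[(∅, ∅, ∅)]]
t=8: [S=∅ | E={x↦-3, v↦-3} | C=[7] | D=[(∅, {v↦-3}, ∅) :: (∅, ∅, ∅)]]
t=9: [S=[7] | E={x↦-3, v↦-3} | C=∅ | D=[(∅, {v↦-3}, ∅) :: (∅, ∅, ∅)]]
t=10: [S=[7] | E={v↦-3} | C=∅ | D=[(∅, ∅, ∅)]]
t=11: [S=[7] | E=∅ | C=∅ | D=∅]
→ final value 7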